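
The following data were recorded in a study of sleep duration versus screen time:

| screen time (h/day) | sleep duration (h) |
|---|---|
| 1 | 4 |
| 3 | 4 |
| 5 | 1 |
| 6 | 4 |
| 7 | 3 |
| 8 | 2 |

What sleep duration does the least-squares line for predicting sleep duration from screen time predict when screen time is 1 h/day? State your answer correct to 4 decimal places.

3.9412

n = 6, Σx = 30, Σy = 18, Σxy = 82, Σx² = 184
Sxx = Σx² − (Σx)²/n = 184 − 150 = 34
Sxy = Σxy − (Σx)(Σy)/n = 82 − 90 = -8
b = Sxy/Sxx = -8/34 = -0.235294
a = ȳ − b·x̄ = 3 − (-0.235294)·5 = 4.176471
ŷ(1) = a + b·1 = 4.176471 + (-0.235294)·1 = 3.941176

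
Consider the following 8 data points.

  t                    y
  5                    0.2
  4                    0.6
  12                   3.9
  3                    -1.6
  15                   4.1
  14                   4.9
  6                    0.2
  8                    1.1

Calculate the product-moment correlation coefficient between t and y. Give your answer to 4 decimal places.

0.9608

n = 8, Σx = 67, Σy = 13.4, Σxy = 185.5, Σx² = 715, Σy² = 60.24
Sxx = Σx² − (Σx)²/n = 715 − 561.125 = 153.875
Sxy = Σxy − (Σx)(Σy)/n = 185.5 − 112.225 = 73.275
Syy = Σy² − (Σy)²/n = 60.24 − 22.445 = 37.795
r = Sxy/√(Sxx·Syy) = 73.275/√(5815.705625) = 73.275/76.260774 = 0.960848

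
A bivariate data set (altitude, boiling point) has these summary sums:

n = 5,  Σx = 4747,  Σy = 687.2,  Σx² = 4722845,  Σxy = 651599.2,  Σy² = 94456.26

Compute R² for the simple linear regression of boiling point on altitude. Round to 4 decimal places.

0.4241

Sxx = Σx² − (Σx)²/n = 4722845 − 4506801.8 = 216043.2
Sxy = Σxy − (Σx)(Σy)/n = 651599.2 − 652427.68 = -828.48
Syy = Σy² − (Σy)²/n = 94456.26 − 94448.768 = 7.492
R² = Sxy²/(Sxx·Syy) = (-828.48)²/(216043.2·7.492) = 0.424058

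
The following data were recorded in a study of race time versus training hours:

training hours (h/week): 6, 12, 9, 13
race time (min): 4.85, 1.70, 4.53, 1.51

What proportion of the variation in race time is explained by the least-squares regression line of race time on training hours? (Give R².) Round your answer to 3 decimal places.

0.890

n = 4, Σx = 40, Σy = 12.59, Σxy = 109.9, Σx² = 430, Σy² = 49.2135
Sxx = Σx² − (Σx)²/n = 430 − 400 = 30
Sxy = Σxy − (Σx)(Σy)/n = 109.9 − 125.9 = -16
Syy = Σy² − (Σy)²/n = 49.2135 − 39.627025 = 9.586475
R² = Sxy²/(Sxx·Syy) = (-16)²/(30·9.586475) = 0.890143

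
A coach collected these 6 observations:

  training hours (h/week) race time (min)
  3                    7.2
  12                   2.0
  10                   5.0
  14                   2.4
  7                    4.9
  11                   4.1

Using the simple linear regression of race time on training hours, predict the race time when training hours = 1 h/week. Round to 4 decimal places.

8.0615

n = 6, Σx = 57, Σy = 25.6, Σxy = 208.6, Σx² = 619
Sxx = Σx² − (Σx)²/n = 619 − 541.5 = 77.5
Sxy = Σxy − (Σx)(Σy)/n = 208.6 − 243.2 = -34.6
b = Sxy/Sxx = -34.6/77.5 = -0.446452
a = ȳ − b·x̄ = 4.266667 − (-0.446452)·9.5 = 8.507957
ŷ(1) = a + b·1 = 8.507957 + (-0.446452)·1 = 8.061505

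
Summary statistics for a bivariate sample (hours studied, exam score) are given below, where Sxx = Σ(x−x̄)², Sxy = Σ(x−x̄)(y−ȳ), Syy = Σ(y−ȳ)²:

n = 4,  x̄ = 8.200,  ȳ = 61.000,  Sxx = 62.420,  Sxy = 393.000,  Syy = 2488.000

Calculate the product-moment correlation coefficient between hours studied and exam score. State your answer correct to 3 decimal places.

r = Sxy/√(Sxx·Syy) = 393/√(155300.96) = 393/394.082428 = 0.997253

0.997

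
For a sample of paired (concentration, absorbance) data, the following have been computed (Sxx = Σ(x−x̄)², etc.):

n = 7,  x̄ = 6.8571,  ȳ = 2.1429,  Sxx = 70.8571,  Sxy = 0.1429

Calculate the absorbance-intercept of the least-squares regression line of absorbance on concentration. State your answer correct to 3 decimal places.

b = Sxy/Sxx = 0.1429/70.8571 = 0.002017
a = ȳ − b·x̄ = 2.1429 − 0.002017·6.8571 = 2.129071

2.129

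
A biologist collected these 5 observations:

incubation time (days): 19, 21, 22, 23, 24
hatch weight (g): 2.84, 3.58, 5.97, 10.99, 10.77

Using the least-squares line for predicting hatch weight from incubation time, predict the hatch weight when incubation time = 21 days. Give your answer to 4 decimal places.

5.3565

n = 5, Σx = 109, Σy = 34.15, Σxy = 771.73, Σx² = 2391
Sxx = Σx² − (Σx)²/n = 2391 − 2376.2 = 14.8
Sxy = Σxy − (Σx)(Σy)/n = 771.73 − 744.47 = 27.26
b = Sxy/Sxx = 27.26/14.8 = 1.841892
a = ȳ − b·x̄ = 6.83 − 1.841892·21.8 = -33.323243
ŷ(21) = a + b·21 = -33.323243 + 1.841892·21 = 5.356486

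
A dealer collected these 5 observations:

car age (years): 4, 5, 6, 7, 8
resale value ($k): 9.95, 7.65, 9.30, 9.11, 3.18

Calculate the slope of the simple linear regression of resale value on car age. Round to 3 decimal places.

n = 5, Σx = 30, Σy = 39.19, Σxy = 223.06, Σx² = 190
Sxx = Σx² − (Σx)²/n = 190 − 180 = 10
Sxy = Σxy − (Σx)(Σy)/n = 223.06 − 235.14 = -12.08
b = Sxy/Sxx = -12.08/10 = -1.208

-1.208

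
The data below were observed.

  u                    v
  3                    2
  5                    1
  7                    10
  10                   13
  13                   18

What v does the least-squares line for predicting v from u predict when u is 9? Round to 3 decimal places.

11.250

n = 5, Σx = 38, Σy = 44, Σxy = 445, Σx² = 352
Sxx = Σx² − (Σx)²/n = 352 − 288.8 = 63.2
Sxy = Σxy − (Σx)(Σy)/n = 445 − 334.4 = 110.6
b = Sxy/Sxx = 110.6/63.2 = 1.75
a = ȳ − b·x̄ = 8.8 − 1.75·7.6 = -4.5
ŷ(9) = a + b·9 = -4.5 + 1.75·9 = 11.25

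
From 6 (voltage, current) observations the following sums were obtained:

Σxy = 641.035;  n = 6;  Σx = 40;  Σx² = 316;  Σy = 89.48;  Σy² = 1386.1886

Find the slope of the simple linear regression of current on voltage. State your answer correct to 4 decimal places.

0.9021

Sxx = Σx² − (Σx)²/n = 316 − 266.666667 = 49.333333
Sxy = Σxy − (Σx)(Σy)/n = 641.035 − 596.533333 = 44.501667
b = Sxy/Sxx = 44.501667/49.333333 = 0.902061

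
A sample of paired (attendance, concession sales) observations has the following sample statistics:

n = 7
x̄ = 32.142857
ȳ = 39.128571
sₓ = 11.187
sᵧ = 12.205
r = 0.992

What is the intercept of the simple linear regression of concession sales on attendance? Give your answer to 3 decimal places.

4.341

b = r · sᵧ/sₓ = 0.992 · 12.205/11.187 = 1.082270
a = ȳ − b·x̄ = 39.128571 − 1.082270·32.142857 = 4.341305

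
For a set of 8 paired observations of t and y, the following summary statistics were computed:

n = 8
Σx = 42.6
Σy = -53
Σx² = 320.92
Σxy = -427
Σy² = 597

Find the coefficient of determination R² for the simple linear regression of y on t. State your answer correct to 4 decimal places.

Sxx = Σx² − (Σx)²/n = 320.92 − 226.845 = 94.075
Sxy = Σxy − (Σx)(Σy)/n = -427 − (-282.225) = -144.775
Syy = Σy² − (Σy)²/n = 597 − 351.125 = 245.875
R² = Sxy²/(Sxx·Syy) = (-144.775)²/(94.075·245.875) = 0.906147

0.9061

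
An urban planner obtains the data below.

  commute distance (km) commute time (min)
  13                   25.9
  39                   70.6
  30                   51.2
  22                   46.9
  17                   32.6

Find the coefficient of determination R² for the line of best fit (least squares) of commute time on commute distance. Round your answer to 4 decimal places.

0.9646

n = 5, Σx = 121, Σy = 227.2, Σxy = 6212.1, Σx² = 3363, Σy² = 11538.98
Sxx = Σx² − (Σx)²/n = 3363 − 2928.2 = 434.8
Sxy = Σxy − (Σx)(Σy)/n = 6212.1 − 5498.24 = 713.86
Syy = Σy² − (Σy)²/n = 11538.98 − 10323.968 = 1215.012
R² = Sxy²/(Sxx·Syy) = (713.86)²/(434.8·1215.012) = 0.964619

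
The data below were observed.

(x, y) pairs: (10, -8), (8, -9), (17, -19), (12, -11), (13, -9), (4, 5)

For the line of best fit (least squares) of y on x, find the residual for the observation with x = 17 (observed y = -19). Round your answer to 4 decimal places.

-0.2987

n = 6, Σx = 64, Σy = -51, Σxy = -704, Σx² = 782
Sxx = Σx² − (Σx)²/n = 782 − 682.666667 = 99.333333
Sxy = Σxy − (Σx)(Σy)/n = -704 − (-544) = -160
b = Sxy/Sxx = -160/99.333333 = -1.610738
a = ȳ − b·x̄ = -8.5 − (-1.610738)·10.666667 = 8.681208
ŷ(17) = 8.681208 + (-1.610738)·17 = -18.701342
residual = y − ŷ = -19 − (-18.701342) = -0.298658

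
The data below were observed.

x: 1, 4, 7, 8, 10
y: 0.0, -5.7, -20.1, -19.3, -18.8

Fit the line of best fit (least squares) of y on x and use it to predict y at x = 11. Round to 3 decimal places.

n = 5, Σx = 30, Σy = -63.9, Σxy = -505.9, Σx² = 230
Sxx = Σx² − (Σx)²/n = 230 − 180 = 50
Sxy = Σxy − (Σx)(Σy)/n = -505.9 − (-383.4) = -122.5
b = Sxy/Sxx = -122.5/50 = -2.45
a = ȳ − b·x̄ = -12.78 − (-2.45)·6 = 1.92
ŷ(11) = a + b·11 = 1.92 + (-2.45)·11 = -25.03

-25.030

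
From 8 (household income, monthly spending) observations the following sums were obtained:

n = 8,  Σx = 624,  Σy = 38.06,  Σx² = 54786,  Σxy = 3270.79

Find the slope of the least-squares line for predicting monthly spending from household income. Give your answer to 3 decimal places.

Sxx = Σx² − (Σx)²/n = 54786 − 48672 = 6114
Sxy = Σxy − (Σx)(Σy)/n = 3270.79 − 2968.68 = 302.11
b = Sxy/Sxx = 302.11/6114 = 0.049413

0.049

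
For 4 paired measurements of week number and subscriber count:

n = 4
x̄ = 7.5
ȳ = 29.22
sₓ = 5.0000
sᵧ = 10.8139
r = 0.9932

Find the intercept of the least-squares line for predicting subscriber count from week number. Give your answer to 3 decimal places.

13.109

b = r · sᵧ/sₓ = 0.9932 · 10.8139/5 = 2.148073
a = ȳ − b·x̄ = 29.22 − 2.148073·7.5 = 13.109452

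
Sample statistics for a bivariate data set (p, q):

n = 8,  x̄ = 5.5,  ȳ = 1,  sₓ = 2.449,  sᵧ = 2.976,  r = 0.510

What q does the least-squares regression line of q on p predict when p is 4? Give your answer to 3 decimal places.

b = r · sᵧ/sₓ = 0.51 · 2.976/2.449 = 0.619747
a = ȳ − b·x̄ = 1 − 0.619747·5.5 = -2.408608
ŷ(4) = a + b·4 = -2.408608 + 0.619747·4 = 0.070380

0.070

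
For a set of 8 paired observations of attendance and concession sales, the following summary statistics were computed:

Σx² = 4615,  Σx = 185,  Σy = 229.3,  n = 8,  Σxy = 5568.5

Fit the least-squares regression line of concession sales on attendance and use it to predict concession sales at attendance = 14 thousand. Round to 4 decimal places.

Sxx = Σx² − (Σx)²/n = 4615 − 4278.125 = 336.875
Sxy = Σxy − (Σx)(Σy)/n = 5568.5 − 5302.5625 = 265.9375
b = Sxy/Sxx = 265.9375/336.875 = 0.789425
a = ȳ − b·x̄ = 28.6625 − 0.789425·23.125 = 10.407050
ŷ(14) = a + b·14 = 10.407050 + 0.789425·14 = 21.458998

21.4590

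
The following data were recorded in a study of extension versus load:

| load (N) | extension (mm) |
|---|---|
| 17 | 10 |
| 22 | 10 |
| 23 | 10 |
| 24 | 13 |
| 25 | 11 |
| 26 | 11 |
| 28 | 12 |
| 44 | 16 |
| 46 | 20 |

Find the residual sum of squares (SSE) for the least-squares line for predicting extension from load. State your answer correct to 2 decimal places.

n = 9, Σx = 255, Σy = 113, Σxy = 3453, Σx² = 8015, Σy² = 1511
Sxx = Σx² − (Σx)²/n = 8015 − 7225 = 790
Sxy = Σxy − (Σx)(Σy)/n = 3453 − 3201.666667 = 251.333333
Syy = Σy² − (Σy)²/n = 1511 − 1418.777778 = 92.222222
b = Sxy/Sxx = 251.333333/790 = 0.318143
SSE = Syy − b·Sxy = 92.222222 − 0.318143·251.333333 = 12.262166

12.26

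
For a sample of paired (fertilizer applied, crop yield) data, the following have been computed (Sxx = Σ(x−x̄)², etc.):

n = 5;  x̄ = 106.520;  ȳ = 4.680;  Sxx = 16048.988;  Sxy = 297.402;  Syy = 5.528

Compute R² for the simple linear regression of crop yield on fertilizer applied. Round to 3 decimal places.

R² = Sxy²/(Sxx·Syy) = (297.402)²/(16048.988·5.528) = 0.996947

0.997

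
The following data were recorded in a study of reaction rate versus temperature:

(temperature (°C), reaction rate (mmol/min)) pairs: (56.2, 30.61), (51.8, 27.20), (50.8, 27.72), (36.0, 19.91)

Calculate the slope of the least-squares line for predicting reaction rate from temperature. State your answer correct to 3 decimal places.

0.515

n = 4, Σx = 194.8, Σy = 105.44, Σxy = 5254.178, Σx² = 9718.32
Sxx = Σx² − (Σx)²/n = 9718.32 − 9486.76 = 231.56
Sxy = Σxy − (Σx)(Σy)/n = 5254.178 − 5134.928 = 119.25
b = Sxy/Sxx = 119.25/231.56 = 0.514985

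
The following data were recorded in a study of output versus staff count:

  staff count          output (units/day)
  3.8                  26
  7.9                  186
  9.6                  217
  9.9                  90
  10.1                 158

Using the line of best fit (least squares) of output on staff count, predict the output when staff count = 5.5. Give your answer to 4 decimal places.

81.3538

n = 5, Σx = 41.3, Σy = 677, Σxy = 6138.2, Σx² = 369.03
Sxx = Σx² − (Σx)²/n = 369.03 − 341.138 = 27.892
Sxy = Σxy − (Σx)(Σy)/n = 6138.2 − 5592.02 = 546.18
b = Sxy/Sxx = 546.18/27.892 = 19.581959
a = ȳ − b·x̄ = 135.4 − 19.581959·8.26 = -26.346981
ŷ(5.5) = a + b·5.5 = -26.346981 + 19.581959·5.5 = 81.353793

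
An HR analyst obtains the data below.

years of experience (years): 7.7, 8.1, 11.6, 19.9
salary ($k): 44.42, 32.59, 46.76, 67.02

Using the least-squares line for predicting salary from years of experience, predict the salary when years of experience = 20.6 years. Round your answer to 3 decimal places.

68.327

n = 4, Σx = 47.3, Σy = 190.79, Σxy = 2482.127, Σx² = 655.47
Sxx = Σx² − (Σx)²/n = 655.47 − 559.3225 = 96.1475
Sxy = Σxy − (Σx)(Σy)/n = 2482.127 − 2256.09175 = 226.03525
b = Sxy/Sxx = 226.03525/96.1475 = 2.350922
a = ȳ − b·x̄ = 47.6975 − 2.350922·11.825 = 19.897850
ŷ(20.6) = a + b·20.6 = 19.897850 + 2.350922·20.6 = 68.326838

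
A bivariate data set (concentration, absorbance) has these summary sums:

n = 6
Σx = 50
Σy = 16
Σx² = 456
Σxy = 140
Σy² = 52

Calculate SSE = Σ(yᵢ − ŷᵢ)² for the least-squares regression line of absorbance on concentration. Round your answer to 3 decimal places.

8.203

Sxx = Σx² − (Σx)²/n = 456 − 416.666667 = 39.333333
Sxy = Σxy − (Σx)(Σy)/n = 140 − 133.333333 = 6.666667
Syy = Σy² − (Σy)²/n = 52 − 42.666667 = 9.333333
b = Sxy/Sxx = 6.666667/39.333333 = 0.169492
SSE = Syy − b·Sxy = 9.333333 − 0.169492·6.666667 = 8.203390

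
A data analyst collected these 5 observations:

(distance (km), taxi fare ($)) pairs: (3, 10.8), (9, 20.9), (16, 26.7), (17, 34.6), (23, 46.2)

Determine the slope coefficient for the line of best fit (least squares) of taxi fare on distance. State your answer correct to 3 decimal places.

1.695

n = 5, Σx = 68, Σy = 139.2, Σxy = 2298.5, Σx² = 1164
Sxx = Σx² − (Σx)²/n = 1164 − 924.8 = 239.2
Sxy = Σxy − (Σx)(Σy)/n = 2298.5 − 1893.12 = 405.38
b = Sxy/Sxx = 405.38/239.2 = 1.694732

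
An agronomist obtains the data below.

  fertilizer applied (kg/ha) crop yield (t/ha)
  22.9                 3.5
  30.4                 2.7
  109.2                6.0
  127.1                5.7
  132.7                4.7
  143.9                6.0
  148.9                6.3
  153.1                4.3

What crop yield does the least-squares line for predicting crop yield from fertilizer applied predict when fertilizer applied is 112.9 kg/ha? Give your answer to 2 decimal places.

4.98

n = 8, Σx = 868.2, Σy = 39.2, Σxy = 4625.39, Σx² = 113454.94
Sxx = Σx² − (Σx)²/n = 113454.94 − 94221.405 = 19233.535
Sxy = Σxy − (Σx)(Σy)/n = 4625.39 − 4254.18 = 371.21
b = Sxy/Sxx = 371.21/19233.535 = 0.019300
a = ȳ − b·x̄ = 4.9 − 0.019300·108.525 = 2.805452
ŷ(112.9) = a + b·112.9 = 2.805452 + 0.019300·112.9 = 4.984438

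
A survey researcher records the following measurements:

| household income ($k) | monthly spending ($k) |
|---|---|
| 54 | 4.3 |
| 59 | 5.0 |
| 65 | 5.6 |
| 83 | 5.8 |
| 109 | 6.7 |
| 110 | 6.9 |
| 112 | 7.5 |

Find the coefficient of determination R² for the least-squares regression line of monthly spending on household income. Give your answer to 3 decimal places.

n = 7, Σx = 592, Σy = 41.8, Σxy = 3701.9, Σx² = 54036, Σy² = 257.24
Sxx = Σx² − (Σx)²/n = 54036 − 50066.285714 = 3969.714286
Sxy = Σxy − (Σx)(Σy)/n = 3701.9 − 3535.085714 = 166.814286
Syy = Σy² − (Σy)²/n = 257.24 − 249.605714 = 7.634286
R² = Sxy²/(Sxx·Syy) = (166.814286)²/(3969.714286·7.634286) = 0.918203

0.918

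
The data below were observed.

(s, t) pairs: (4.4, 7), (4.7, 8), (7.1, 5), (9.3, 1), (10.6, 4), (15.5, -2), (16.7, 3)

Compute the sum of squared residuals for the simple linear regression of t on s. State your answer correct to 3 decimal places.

27.934

n = 7, Σx = 68.3, Σy = 26, Σxy = 174.7, Σx² = 809.85, Σy² = 168
Sxx = Σx² − (Σx)²/n = 809.85 − 666.412857 = 143.437143
Sxy = Σxy − (Σx)(Σy)/n = 174.7 − 253.685714 = -78.985714
Syy = Σy² − (Σy)²/n = 168 − 96.571429 = 71.428571
b = Sxy/Sxx = -78.985714/143.437143 = -0.550664
SSE = Syy − b·Sxy = 71.428571 − (-0.550664)·(-78.985714) = 27.933958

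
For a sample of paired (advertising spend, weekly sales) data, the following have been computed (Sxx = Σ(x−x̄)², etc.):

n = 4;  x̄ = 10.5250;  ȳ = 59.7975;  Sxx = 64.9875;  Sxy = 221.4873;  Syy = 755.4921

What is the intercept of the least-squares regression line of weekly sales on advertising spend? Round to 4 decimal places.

23.9267

b = Sxy/Sxx = 221.4873/64.9875 = 3.408152
a = ȳ − b·x̄ = 59.7975 − 3.408152·10.525 = 23.926697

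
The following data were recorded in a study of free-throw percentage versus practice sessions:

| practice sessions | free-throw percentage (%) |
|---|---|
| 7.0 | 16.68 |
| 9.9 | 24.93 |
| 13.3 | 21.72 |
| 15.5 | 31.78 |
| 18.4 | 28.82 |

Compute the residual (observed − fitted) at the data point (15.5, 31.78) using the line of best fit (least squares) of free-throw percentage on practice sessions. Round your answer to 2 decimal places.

n = 5, Σx = 64.1, Σy = 123.93, Σxy = 1675.321, Σx² = 902.71
Sxx = Σx² − (Σx)²/n = 902.71 − 821.762 = 80.948
Sxy = Σxy − (Σx)(Σy)/n = 1675.321 − 1588.7826 = 86.5384
b = Sxy/Sxx = 86.5384/80.948 = 1.069062
a = ȳ − b·x̄ = 24.786 − 1.069062·12.82 = 11.080630
ŷ(15.5) = 11.080630 + 1.069062·15.5 = 27.651085
residual = y − ŷ = 31.78 − 27.651085 = 4.128915

4.13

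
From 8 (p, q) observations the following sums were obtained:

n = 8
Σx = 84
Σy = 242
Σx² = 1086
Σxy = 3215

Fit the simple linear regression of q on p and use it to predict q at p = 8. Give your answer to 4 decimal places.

21.9902

Sxx = Σx² − (Σx)²/n = 1086 − 882 = 204
Sxy = Σxy − (Σx)(Σy)/n = 3215 − 2541 = 674
b = Sxy/Sxx = 674/204 = 3.303922
a = ȳ − b·x̄ = 30.25 − 3.303922·10.5 = -4.441176
ŷ(8) = a + b·8 = -4.441176 + 3.303922·8 = 21.990196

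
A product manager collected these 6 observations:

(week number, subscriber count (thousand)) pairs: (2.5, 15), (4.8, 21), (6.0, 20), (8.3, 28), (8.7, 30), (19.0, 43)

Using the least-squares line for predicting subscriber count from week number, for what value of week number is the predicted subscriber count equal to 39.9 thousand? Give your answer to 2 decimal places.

16.39

n = 6, Σx = 49.3, Σy = 157, Σxy = 1568.7, Σx² = 570.87
Sxx = Σx² − (Σx)²/n = 570.87 − 405.081667 = 165.788333
Sxy = Σxy − (Σx)(Σy)/n = 1568.7 − 1290.016667 = 278.683333
b = Sxy/Sxx = 278.683333/165.788333 = 1.680959
a = ȳ − b·x̄ = 26.166667 − 1.680959·8.216667 = 12.354790
Set a + b·x = 39.9: x = (39.9 − 12.354790) / 1.680959 = 16.386608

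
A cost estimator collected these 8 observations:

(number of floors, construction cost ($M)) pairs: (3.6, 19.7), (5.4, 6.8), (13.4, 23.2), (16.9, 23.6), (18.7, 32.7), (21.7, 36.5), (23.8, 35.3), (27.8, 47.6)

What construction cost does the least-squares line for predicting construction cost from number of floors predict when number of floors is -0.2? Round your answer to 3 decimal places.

5.959

n = 8, Σx = 131.3, Σy = 225.4, Σxy = 4384.32, Σx² = 2667.15
Sxx = Σx² − (Σx)²/n = 2667.15 − 2154.96125 = 512.18875
Sxy = Σxy − (Σx)(Σy)/n = 4384.32 − 3699.3775 = 684.9425
b = Sxy/Sxx = 684.9425/512.18875 = 1.337285
a = ȳ − b·x̄ = 28.175 − 1.337285·16.4125 = 6.226805
ŷ(-0.2) = a + b·-0.2 = 6.226805 + 1.337285·(-0.2) = 5.959348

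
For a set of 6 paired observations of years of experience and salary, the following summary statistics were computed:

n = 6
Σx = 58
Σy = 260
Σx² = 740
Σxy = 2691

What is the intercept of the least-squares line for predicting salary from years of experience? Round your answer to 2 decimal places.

33.76

Sxx = Σx² − (Σx)²/n = 740 − 560.666667 = 179.333333
Sxy = Σxy − (Σx)(Σy)/n = 2691 − 2513.333333 = 177.666667
b = Sxy/Sxx = 177.666667/179.333333 = 0.990706
a = ȳ − b·x̄ = 43.333333 − 0.990706·9.666667 = 33.756506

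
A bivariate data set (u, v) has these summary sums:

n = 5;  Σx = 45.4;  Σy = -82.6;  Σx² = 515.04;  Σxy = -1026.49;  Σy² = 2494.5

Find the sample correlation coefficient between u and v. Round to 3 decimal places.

-0.811

Sxx = Σx² − (Σx)²/n = 515.04 − 412.232 = 102.808
Sxy = Σxy − (Σx)(Σy)/n = -1026.49 − (-750.008) = -276.482
Syy = Σy² − (Σy)²/n = 2494.5 − 1364.552 = 1129.948
r = Sxy/√(Sxx·Syy) = -276.482/√(116167.693984) = -276.482/340.833822 = -0.811193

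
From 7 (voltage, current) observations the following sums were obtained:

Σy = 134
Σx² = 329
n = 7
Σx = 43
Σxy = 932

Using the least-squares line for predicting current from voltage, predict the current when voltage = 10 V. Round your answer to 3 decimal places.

25.617

Sxx = Σx² − (Σx)²/n = 329 − 264.142857 = 64.857143
Sxy = Σxy − (Σx)(Σy)/n = 932 − 823.142857 = 108.857143
b = Sxy/Sxx = 108.857143/64.857143 = 1.678414
a = ȳ − b·x̄ = 19.142857 − 1.678414·6.142857 = 8.832599
ŷ(10) = a + b·10 = 8.832599 + 1.678414·10 = 25.616740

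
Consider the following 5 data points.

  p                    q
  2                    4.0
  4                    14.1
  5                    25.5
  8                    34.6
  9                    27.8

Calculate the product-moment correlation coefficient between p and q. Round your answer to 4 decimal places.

n = 5, Σx = 28, Σy = 106, Σxy = 718.9, Σx² = 190, Σy² = 2835.06
Sxx = Σx² − (Σx)²/n = 190 − 156.8 = 33.2
Sxy = Σxy − (Σx)(Σy)/n = 718.9 − 593.6 = 125.3
Syy = Σy² − (Σy)²/n = 2835.06 − 2247.2 = 587.86
r = Sxy/√(Sxx·Syy) = 125.3/√(19516.952) = 125.3/139.703085 = 0.896902

0.8969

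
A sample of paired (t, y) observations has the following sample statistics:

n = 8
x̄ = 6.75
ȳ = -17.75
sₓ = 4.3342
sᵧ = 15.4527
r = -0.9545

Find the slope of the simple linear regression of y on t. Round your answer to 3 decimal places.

b = r · sᵧ/sₓ = -0.9545 · 15.4527/4.3342 = -3.403074

-3.403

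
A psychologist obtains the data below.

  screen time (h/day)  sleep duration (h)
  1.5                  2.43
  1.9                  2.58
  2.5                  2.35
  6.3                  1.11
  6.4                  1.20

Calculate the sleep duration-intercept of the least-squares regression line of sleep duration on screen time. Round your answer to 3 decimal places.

n = 5, Σx = 18.6, Σy = 9.67, Σxy = 29.095, Σx² = 92.76
Sxx = Σx² − (Σx)²/n = 92.76 − 69.192 = 23.568
Sxy = Σxy − (Σx)(Σy)/n = 29.095 − 35.9724 = -6.8774
b = Sxy/Sxx = -6.8774/23.568 = -0.291811
a = ȳ − b·x̄ = 1.934 − (-0.291811)·3.72 = 3.019537

3.020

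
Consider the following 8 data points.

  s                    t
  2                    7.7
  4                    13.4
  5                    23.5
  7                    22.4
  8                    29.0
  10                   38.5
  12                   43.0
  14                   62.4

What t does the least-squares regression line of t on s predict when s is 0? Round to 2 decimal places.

n = 8, Σx = 62, Σy = 239.9, Σxy = 2349.9, Σx² = 598
Sxx = Σx² − (Σx)²/n = 598 − 480.5 = 117.5
Sxy = Σxy − (Σx)(Σy)/n = 2349.9 − 1859.225 = 490.675
b = Sxy/Sxx = 490.675/117.5 = 4.175957
a = ȳ − b·x̄ = 29.9875 − 4.175957·7.75 = -2.376170
ŷ(0) = a + b·0 = -2.376170 + 4.175957·0 = -2.376170

-2.38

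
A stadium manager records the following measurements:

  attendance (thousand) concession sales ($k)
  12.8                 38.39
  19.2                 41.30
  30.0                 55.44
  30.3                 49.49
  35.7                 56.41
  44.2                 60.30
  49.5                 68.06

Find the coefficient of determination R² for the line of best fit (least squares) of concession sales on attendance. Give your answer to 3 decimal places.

n = 7, Σx = 221.7, Σy = 369.39, Σxy = 12495.166, Σx² = 8028.95, Σy² = 20152.6775
Sxx = Σx² − (Σx)²/n = 8028.95 − 7021.555714 = 1007.394286
Sxy = Σxy − (Σx)(Σy)/n = 12495.166 − 11699.109 = 796.057
Syy = Σy² − (Σy)²/n = 20152.6775 − 19492.7103 = 659.9672
R² = Sxy²/(Sxx·Syy) = (796.057)²/(1007.394286·659.9672) = 0.953162

0.953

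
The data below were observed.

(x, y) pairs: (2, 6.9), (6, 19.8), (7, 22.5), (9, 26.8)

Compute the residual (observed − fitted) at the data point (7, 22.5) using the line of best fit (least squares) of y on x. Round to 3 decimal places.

0.604

n = 4, Σx = 24, Σy = 76, Σxy = 531.3, Σx² = 170
Sxx = Σx² − (Σx)²/n = 170 − 144 = 26
Sxy = Σxy − (Σx)(Σy)/n = 531.3 − 456 = 75.3
b = Sxy/Sxx = 75.3/26 = 2.896154
a = ȳ − b·x̄ = 19 − 2.896154·6 = 1.623077
ŷ(7) = 1.623077 + 2.896154·7 = 21.896154
residual = y − ŷ = 22.5 − 21.896154 = 0.603846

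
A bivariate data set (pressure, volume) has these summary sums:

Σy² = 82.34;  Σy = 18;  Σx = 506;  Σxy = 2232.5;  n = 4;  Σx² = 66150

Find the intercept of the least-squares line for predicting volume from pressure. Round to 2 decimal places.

Sxx = Σx² − (Σx)²/n = 66150 − 64009 = 2141
Sxy = Σxy − (Σx)(Σy)/n = 2232.5 − 2277 = -44.5
b = Sxy/Sxx = -44.5/2141 = -0.020785
a = ȳ − b·x̄ = 4.5 − (-0.020785)·126.5 = 7.129262

7.13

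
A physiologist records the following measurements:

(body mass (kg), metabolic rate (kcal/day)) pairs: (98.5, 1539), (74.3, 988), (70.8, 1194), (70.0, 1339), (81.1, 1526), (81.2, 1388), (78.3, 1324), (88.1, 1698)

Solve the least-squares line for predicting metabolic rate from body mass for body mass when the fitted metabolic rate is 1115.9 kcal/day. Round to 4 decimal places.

n = 8, Σx = 642.3, Σy = 10996, Σxy = 892992.3, Σx² = 52198.53
Sxx = Σx² − (Σx)²/n = 52198.53 − 51568.66125 = 629.86875
Sxy = Σxy − (Σx)(Σy)/n = 892992.3 − 882841.35 = 10150.95
b = Sxy/Sxx = 10150.95/629.86875 = 16.115977
a = ȳ − b·x̄ = 1374.5 − 16.115977·80.2875 = 80.588533
Set a + b·x = 1115.9: x = (1115.9 − 80.588533) / 16.115977 = 64.241311

64.2413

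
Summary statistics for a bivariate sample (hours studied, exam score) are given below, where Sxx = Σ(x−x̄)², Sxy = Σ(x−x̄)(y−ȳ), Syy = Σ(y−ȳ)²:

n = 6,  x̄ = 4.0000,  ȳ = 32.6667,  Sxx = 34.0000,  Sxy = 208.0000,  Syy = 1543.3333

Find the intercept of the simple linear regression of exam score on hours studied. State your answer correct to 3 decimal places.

8.196

b = Sxy/Sxx = 208/34 = 6.117647
a = ȳ − b·x̄ = 32.6667 − 6.117647·4 = 8.196112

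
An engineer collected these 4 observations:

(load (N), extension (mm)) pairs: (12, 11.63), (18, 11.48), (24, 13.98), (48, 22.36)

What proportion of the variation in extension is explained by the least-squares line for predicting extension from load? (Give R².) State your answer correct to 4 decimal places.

0.9696

n = 4, Σx = 102, Σy = 59.45, Σxy = 1755, Σx² = 3348, Σy² = 962.4573
Sxx = Σx² − (Σx)²/n = 3348 − 2601 = 747
Sxy = Σxy − (Σx)(Σy)/n = 1755 − 1515.975 = 239.025
Syy = Σy² − (Σy)²/n = 962.4573 − 883.575625 = 78.881675
R² = Sxy²/(Sxx·Syy) = (239.025)²/(747·78.881675) = 0.969594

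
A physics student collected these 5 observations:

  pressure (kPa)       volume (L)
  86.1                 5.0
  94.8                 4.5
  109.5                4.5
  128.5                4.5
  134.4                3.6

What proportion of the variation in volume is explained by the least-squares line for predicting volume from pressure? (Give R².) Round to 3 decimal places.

n = 5, Σx = 553.3, Σy = 22.1, Σxy = 2411.94, Σx² = 62966.11, Σy² = 98.71
Sxx = Σx² − (Σx)²/n = 62966.11 − 61228.178 = 1737.932
Sxy = Σxy − (Σx)(Σy)/n = 2411.94 − 2445.586 = -33.646
Syy = Σy² − (Σy)²/n = 98.71 − 97.682 = 1.028
R² = Sxy²/(Sxx·Syy) = (-33.646)²/(1737.932·1.028) = 0.633638

0.634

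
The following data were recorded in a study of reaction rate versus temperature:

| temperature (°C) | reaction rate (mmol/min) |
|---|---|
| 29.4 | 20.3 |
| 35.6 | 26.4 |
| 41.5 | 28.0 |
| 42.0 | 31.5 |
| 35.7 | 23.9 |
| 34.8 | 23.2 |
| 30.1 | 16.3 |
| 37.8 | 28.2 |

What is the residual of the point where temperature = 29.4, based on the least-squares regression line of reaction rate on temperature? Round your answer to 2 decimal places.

n = 8, Σx = 286.9, Σy = 197.8, Σxy = 7238.84, Σx² = 10438.35
Sxx = Σx² − (Σx)²/n = 10438.35 − 10288.95125 = 149.39875
Sxy = Σxy − (Σx)(Σy)/n = 7238.84 − 7093.6025 = 145.2375
b = Sxy/Sxx = 145.2375/149.39875 = 0.972147
a = ȳ − b·x̄ = 24.725 − 0.972147·35.8625 = -10.138611
ŷ(29.4) = -10.138611 + 0.972147·29.4 = 18.442502
residual = y − ŷ = 20.3 − 18.442502 = 1.857498

1.86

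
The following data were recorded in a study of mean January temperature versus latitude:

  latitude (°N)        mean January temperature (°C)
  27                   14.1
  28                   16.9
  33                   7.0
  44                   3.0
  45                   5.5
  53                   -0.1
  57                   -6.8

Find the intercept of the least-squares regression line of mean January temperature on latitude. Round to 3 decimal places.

n = 7, Σx = 287, Σy = 39.6, Σxy = 1071.5, Σx² = 12621
Sxx = Σx² − (Σx)²/n = 12621 − 11767 = 854
Sxy = Σxy − (Σx)(Σy)/n = 1071.5 − 1623.6 = -552.1
b = Sxy/Sxx = -552.1/854 = -0.646487
a = ȳ − b·x̄ = 5.657143 − (-0.646487)·41 = 32.163115

32.163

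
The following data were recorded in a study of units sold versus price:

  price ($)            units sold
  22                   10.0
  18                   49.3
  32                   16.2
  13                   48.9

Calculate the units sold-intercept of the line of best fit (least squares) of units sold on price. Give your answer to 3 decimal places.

72.782

n = 4, Σx = 85, Σy = 124.4, Σxy = 2261.5, Σx² = 2001
Sxx = Σx² − (Σx)²/n = 2001 − 1806.25 = 194.75
Sxy = Σxy − (Σx)(Σy)/n = 2261.5 − 2643.5 = -382
b = Sxy/Sxx = -382/194.75 = -1.961489
a = ȳ − b·x̄ = 31.1 − (-1.961489)·21.25 = 72.781643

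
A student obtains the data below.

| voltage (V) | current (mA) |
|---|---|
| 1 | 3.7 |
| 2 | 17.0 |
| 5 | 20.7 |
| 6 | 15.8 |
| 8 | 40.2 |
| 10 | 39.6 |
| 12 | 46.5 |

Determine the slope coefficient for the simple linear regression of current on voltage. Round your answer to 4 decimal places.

3.6762

n = 7, Σx = 44, Σy = 183.5, Σxy = 1511.6, Σx² = 374
Sxx = Σx² − (Σx)²/n = 374 − 276.571429 = 97.428571
Sxy = Σxy − (Σx)(Σy)/n = 1511.6 − 1153.428571 = 358.171429
b = Sxy/Sxx = 358.171429/97.428571 = 3.676246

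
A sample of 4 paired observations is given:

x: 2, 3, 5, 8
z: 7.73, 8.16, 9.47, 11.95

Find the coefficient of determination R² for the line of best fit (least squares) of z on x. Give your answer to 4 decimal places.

n = 4, Σx = 18, Σy = 37.31, Σxy = 182.89, Σx² = 102, Σy² = 358.8219
Sxx = Σx² − (Σx)²/n = 102 − 81 = 21
Sxy = Σxy − (Σx)(Σy)/n = 182.89 − 167.895 = 14.995
Syy = Σy² − (Σy)²/n = 358.8219 − 348.009025 = 10.812875
R² = Sxy²/(Sxx·Syy) = (14.995)²/(21·10.812875) = 0.990222

0.9902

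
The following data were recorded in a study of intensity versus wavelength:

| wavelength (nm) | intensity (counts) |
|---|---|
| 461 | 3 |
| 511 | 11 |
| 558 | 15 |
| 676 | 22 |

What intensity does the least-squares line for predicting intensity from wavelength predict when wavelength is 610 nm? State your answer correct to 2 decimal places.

17.64

n = 4, Σx = 2206, Σy = 51, Σxy = 30246, Σx² = 1241982
Sxx = Σx² − (Σx)²/n = 1241982 − 1216609 = 25373
Sxy = Σxy − (Σx)(Σy)/n = 30246 − 28126.5 = 2119.5
b = Sxy/Sxx = 2119.5/25373 = 0.083534
a = ȳ − b·x̄ = 12.75 − 0.083534·551.5 = -33.318823
ŷ(610) = a + b·610 = -33.318823 + 0.083534·610 = 17.636720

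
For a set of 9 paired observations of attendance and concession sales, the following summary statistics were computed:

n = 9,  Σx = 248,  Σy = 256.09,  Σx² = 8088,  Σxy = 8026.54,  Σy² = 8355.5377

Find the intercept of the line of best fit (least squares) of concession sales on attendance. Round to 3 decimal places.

Sxx = Σx² − (Σx)²/n = 8088 − 6833.777778 = 1254.222222
Sxy = Σxy − (Σx)(Σy)/n = 8026.54 − 7056.702222 = 969.837778
b = Sxy/Sxx = 969.837778/1254.222222 = 0.773258
a = ȳ − b·x̄ = 28.454444 − 0.773258·27.555556 = 7.146882

7.147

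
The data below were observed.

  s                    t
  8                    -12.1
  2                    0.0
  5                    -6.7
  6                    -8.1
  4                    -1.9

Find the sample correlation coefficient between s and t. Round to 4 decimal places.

-0.9769

n = 5, Σx = 25, Σy = -28.8, Σxy = -186.5, Σx² = 145, Σy² = 260.52
Sxx = Σx² − (Σx)²/n = 145 − 125 = 20
Sxy = Σxy − (Σx)(Σy)/n = -186.5 − (-144) = -42.5
Syy = Σy² − (Σy)²/n = 260.52 − 165.888 = 94.632
r = Sxy/√(Sxx·Syy) = -42.5/√(1892.64) = -42.5/43.504483 = -0.976911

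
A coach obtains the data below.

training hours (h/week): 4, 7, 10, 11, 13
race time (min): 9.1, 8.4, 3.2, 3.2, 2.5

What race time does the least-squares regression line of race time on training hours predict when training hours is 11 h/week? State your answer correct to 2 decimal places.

3.57

n = 5, Σx = 45, Σy = 26.4, Σxy = 194.9, Σx² = 455
Sxx = Σx² − (Σx)²/n = 455 − 405 = 50
Sxy = Σxy − (Σx)(Σy)/n = 194.9 − 237.6 = -42.7
b = Sxy/Sxx = -42.7/50 = -0.854
a = ȳ − b·x̄ = 5.28 − (-0.854)·9 = 12.966
ŷ(11) = a + b·11 = 12.966 + (-0.854)·11 = 3.572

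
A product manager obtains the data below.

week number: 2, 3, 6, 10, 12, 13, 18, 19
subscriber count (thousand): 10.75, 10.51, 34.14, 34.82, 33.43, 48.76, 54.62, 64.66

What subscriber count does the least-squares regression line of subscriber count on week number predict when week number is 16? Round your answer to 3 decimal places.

52.724

n = 8, Σx = 83, Σy = 291.69, Σxy = 3852.81, Σx² = 1147
Sxx = Σx² − (Σx)²/n = 1147 − 861.125 = 285.875
Sxy = Σxy − (Σx)(Σy)/n = 3852.81 − 3026.28375 = 826.52625
b = Sxy/Sxx = 826.52625/285.875 = 2.891216
a = ȳ − b·x̄ = 36.46125 − 2.891216·10.375 = 6.464889
ŷ(16) = a + b·16 = 6.464889 + 2.891216·16 = 52.724338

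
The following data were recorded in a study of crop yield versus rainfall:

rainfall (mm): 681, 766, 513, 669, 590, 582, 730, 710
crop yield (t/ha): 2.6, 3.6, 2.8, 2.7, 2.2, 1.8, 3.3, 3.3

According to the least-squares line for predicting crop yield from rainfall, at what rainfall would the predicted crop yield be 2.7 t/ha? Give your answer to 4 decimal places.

637.7201

n = 8, Σx = 5241, Σy = 22.3, Σxy = 14868.5, Σx² = 3485071
Sxx = Σx² − (Σx)²/n = 3485071 − 3433510.125 = 51560.875
Sxy = Σxy − (Σx)(Σy)/n = 14868.5 − 14609.2875 = 259.2125
b = Sxy/Sxx = 259.2125/51560.875 = 0.005027
a = ȳ − b·x̄ = 2.7875 − 0.005027·655.125 = -0.506016
Set a + b·x = 2.7: x = (2.7 − (-0.506016)) / 0.005027 = 637.720066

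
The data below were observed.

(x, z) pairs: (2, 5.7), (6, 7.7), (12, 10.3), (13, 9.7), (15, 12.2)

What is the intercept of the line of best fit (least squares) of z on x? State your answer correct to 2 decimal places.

n = 5, Σx = 48, Σy = 45.6, Σxy = 490.3, Σx² = 578
Sxx = Σx² − (Σx)²/n = 578 − 460.8 = 117.2
Sxy = Σxy − (Σx)(Σy)/n = 490.3 − 437.76 = 52.54
b = Sxy/Sxx = 52.54/117.2 = 0.448294
a = ȳ − b·x̄ = 9.12 − 0.448294·9.6 = 4.816382

4.82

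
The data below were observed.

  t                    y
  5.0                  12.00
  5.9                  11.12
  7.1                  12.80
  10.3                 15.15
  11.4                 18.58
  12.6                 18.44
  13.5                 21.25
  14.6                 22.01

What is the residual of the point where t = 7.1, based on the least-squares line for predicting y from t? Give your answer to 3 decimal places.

n = 8, Σx = 80.4, Σy = 131.35, Σxy = 1424.91, Σx² = 900.44
Sxx = Σx² − (Σx)²/n = 900.44 − 808.02 = 92.42
Sxy = Σxy − (Σx)(Σy)/n = 1424.91 − 1320.0675 = 104.8425
b = Sxy/Sxx = 104.8425/92.42 = 1.134414
a = ȳ − b·x̄ = 16.41875 − 1.134414·10.05 = 5.017894
ŷ(7.1) = 5.017894 + 1.134414·7.1 = 13.072230
residual = y − ŷ = 12.80 − 13.072230 = -0.272230

-0.272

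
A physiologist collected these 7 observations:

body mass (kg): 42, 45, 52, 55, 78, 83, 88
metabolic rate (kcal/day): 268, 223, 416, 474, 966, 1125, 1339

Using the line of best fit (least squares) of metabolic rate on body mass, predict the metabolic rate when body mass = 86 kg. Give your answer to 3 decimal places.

n = 7, Σx = 443, Σy = 4811, Σxy = 355548, Σx² = 30235
Sxx = Σx² − (Σx)²/n = 30235 − 28035.571429 = 2199.428571
Sxy = Σxy − (Σx)(Σy)/n = 355548 − 304467.571429 = 51080.428571
b = Sxy/Sxx = 51080.428571/2199.428571 = 23.224409
a = ȳ − b·x̄ = 687.285714 − 23.224409·63.285714 = -782.487594
ŷ(86) = a + b·86 = -782.487594 + 23.224409·86 = 1214.811574

1214.812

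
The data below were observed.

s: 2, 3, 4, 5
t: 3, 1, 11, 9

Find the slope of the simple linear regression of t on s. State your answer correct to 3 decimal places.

2.800

n = 4, Σx = 14, Σy = 24, Σxy = 98, Σx² = 54
Sxx = Σx² − (Σx)²/n = 54 − 49 = 5
Sxy = Σxy − (Σx)(Σy)/n = 98 − 84 = 14
b = Sxy/Sxx = 14/5 = 2.8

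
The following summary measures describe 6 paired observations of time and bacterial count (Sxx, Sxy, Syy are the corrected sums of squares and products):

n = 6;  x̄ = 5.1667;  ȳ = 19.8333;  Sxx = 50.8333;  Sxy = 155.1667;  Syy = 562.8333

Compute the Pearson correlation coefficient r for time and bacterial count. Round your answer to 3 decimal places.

0.917

r = Sxy/√(Sxx·Syy) = 155.1667/√(28610.673989) = 155.1667/169.146901 = 0.917349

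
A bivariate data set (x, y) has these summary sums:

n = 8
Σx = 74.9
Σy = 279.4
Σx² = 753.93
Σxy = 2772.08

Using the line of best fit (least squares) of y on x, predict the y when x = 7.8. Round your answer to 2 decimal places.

30.29

Sxx = Σx² − (Σx)²/n = 753.93 − 701.25125 = 52.67875
Sxy = Σxy − (Σx)(Σy)/n = 2772.08 − 2615.8825 = 156.1975
b = Sxy/Sxx = 156.1975/52.67875 = 2.965095
a = ȳ − b·x̄ = 34.925 − 2.965095·9.3625 = 7.164298
ŷ(7.8) = a + b·7.8 = 7.164298 + 2.965095·7.8 = 30.292039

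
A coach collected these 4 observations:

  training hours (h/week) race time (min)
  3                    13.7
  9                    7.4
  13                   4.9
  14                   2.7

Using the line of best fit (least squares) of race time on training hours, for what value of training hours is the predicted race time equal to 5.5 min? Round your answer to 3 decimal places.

11.523

n = 4, Σx = 39, Σy = 28.7, Σxy = 209.2, Σx² = 455
Sxx = Σx² − (Σx)²/n = 455 − 380.25 = 74.75
Sxy = Σxy − (Σx)(Σy)/n = 209.2 − 279.825 = -70.625
b = Sxy/Sxx = -70.625/74.75 = -0.944816
a = ȳ − b·x̄ = 7.175 − (-0.944816)·9.75 = 16.386957
Set a + b·x = 5.5: x = (5.5 − 16.386957) / (-0.944816) = 11.522832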